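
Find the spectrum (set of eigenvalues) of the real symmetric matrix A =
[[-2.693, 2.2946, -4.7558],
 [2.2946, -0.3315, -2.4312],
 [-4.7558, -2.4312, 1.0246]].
sigma(A) ≈ {-6, -2, 6}

A is real symmetric, so its spectrum consists of real eigenvalues. Expanding the characteristic polynomial of the displayed matrix gives
  det(λ I - A) = p(λ) = λ^3 + (2)λ^2 + (-36)λ + (-71.997).
Solving p(λ) = 0 yields eigenvalues ≈ -6, -2, 6. (A is shown rounded to 4 decimals, so these recover the underlying integer eigenvalues to within that precision.)
Verification: the trace of A = -2 equals the sum of eigenvalues -2, and det(A) ≈ 71.9970 matches the eigenvalue product 72.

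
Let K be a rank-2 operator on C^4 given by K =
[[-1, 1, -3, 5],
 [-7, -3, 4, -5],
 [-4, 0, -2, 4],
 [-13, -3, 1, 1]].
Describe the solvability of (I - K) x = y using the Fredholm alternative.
(I - K) is invertible (det(I - K) = 52 ≠ 0), so for every y in C^4 the equation (I - K) x = y has a unique solution.

K has rank 2 and factors as K = U V^T = u1 v1^T + u2 v2^T with u1 = (2, -1, 2, 2), v1 = (-2, 0, -1, 2), u2 = (-1, 3, 0, 3), v2 = (-3, -1, 1, -1) (multiplying out reproduces the displayed K). The nonzero eigenvalues of U V^T coincide with those of the 2 x 2 matrix G = V^T U = [[v1·u1, v1·u2], [v2·u1, v2·u2]] = [[-2, 8], [-5, -3]], and by the Sylvester determinant identity det(I_4 - U V^T) = det(I_2 - V^T U) = det([[3, -8], [5, 4]]) = (3)(4) - (-8)(5) = 52. (Direct check: I - K =
[[2, -1, 3, -5],
 [7, 4, -4, 5],
 [4, 0, 3, -4],
 [13, 3, -1, 0]]
has determinant 52.) The finite-dimensional Fredholm alternative says: either (I - K) is invertible, or ker(I - K) ≠ {0} and then range(I - K) = ker((I - K)^*)^⊥, with dim ker(I - K) = dim ker((I - K)^*). Since det(I - K) ≠ 0, 1 is not an eigenvalue of K and ker(I - K) = {0}, so we are in the first case: for every y there is a unique x = (I - K)^(-1) y. (Explicitly, by the Woodbury identity, (I - U V^T)^(-1) = I + U (I_2 - G)^(-1) V^T.)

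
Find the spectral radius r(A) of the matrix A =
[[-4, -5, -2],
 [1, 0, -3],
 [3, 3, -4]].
r(A) ≈ 5.6601

The eigenvalues of A are the roots of its characteristic polynomial. With M = A (coefficients from the trace, the sum of principal 2x2 minors, and det A):
  p(λ) = det(λ I - M) = λ^3 + 8λ^2 + 36λ + 17.
No integer candidate from the rational root theorem (±divisors of 17) is a root, so the roots are irrational. The cubic discriminant is Δ = -58171 < 0, so there is one real root and a complex-conjugate pair. p(-1) = -12 and p(0) = 17 have opposite signs, so a root lies in (-1, 0); Newton's method refines it to λ ≈ -0.5306. Dividing out (λ - (-0.5306)) leaves approximately λ^2 + 7.4694λ + 32.0364. For λ^2 + 7.4694λ + 32.0364 the discriminant is -72.3544. It is negative, so the remaining roots are the complex-conjugate pair λ ≈ -3.7347 ± 4.2531i. Their product equals the constant term, so |λ|^2 ≈ 32.0364 and |λ| ≈ 5.6601.
Thus the eigenvalues (to 4 decimals) are -0.5306 (modulus 0.5306); -3.7347 ± 4.2531i (modulus 5.6601). The spectral radius is the largest modulus: r(A) ≈ 5.6601. (Cross-check: r(A) ≤ ||A||_2 ≈ 7.7762; equality holds whenever A is normal, though it can also hold for some non-normal A.)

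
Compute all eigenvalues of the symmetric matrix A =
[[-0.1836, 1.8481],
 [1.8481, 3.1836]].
sigma(A) ≈ {-1, 4}

A is real symmetric, so its spectrum consists of real eigenvalues. Expanding the characteristic polynomial of the displayed matrix gives
  det(λ I - A) = p(λ) = λ^2 + (-3)λ + (-4).
Solving p(λ) = 0 yields eigenvalues ≈ -1, 4. (A is shown rounded to 4 decimals, so these recover the underlying integer eigenvalues to within that precision.)
Verification: the trace of A = 3 equals the sum of eigenvalues 3, and det(A) ≈ -4.0000 matches the eigenvalue product -4.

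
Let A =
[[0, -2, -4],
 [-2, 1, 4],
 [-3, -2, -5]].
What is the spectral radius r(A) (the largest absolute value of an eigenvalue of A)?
r(A) = (3 + sqrt(73))/2 ≈ 5.772

The eigenvalues of A are the roots of its characteristic polynomial. With M = A (coefficients from the trace, the sum of principal 2x2 minors, and det A):
  p(λ) = det(λ I - M) = λ^3 + 4λ^2 - 13λ - 16.
By the rational root theorem any rational root is an integer divisor of 16. Testing λ = -1: p(-1) = -1 + 4 + 13 - 16 = 0, so λ = -1 is a root. Dividing out (λ + 1) leaves p(λ) = (λ + 1)(λ^2 + 3λ - 16). For λ^2 + 3λ - 16 the discriminant is 73. It is nonnegative but not a perfect square, so the roots are real and irrational: λ = (-3 ± sqrt(73))/2 ≈ 2.772, -5.772.
Thus the eigenvalues (to 4 decimals) are 2.772 (modulus 2.772); -5.772 (modulus 5.772); -1 (modulus 1). The spectral radius is the largest modulus: r(A) = (3 + sqrt(73))/2 ≈ 5.772. (Cross-check: r(A) ≤ ||A||_2 ≈ 8.1695; equality holds whenever A is normal, though it can also hold for some non-normal A.)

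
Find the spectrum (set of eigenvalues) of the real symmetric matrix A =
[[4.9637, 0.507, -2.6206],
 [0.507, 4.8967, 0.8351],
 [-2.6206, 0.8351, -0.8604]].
sigma(A) ≈ {-2, 5, 6}

A is real symmetric, so its spectrum consists of real eigenvalues. Expanding the characteristic polynomial of the displayed matrix gives
  det(λ I - A) = p(λ) = λ^3 + (-9)λ^2 + (8)λ + (60).
Solving p(λ) = 0 yields eigenvalues ≈ -2, 5, 6. (A is shown rounded to 4 decimals, so these recover the underlying integer eigenvalues to within that precision.)
Verification: the trace of A = 9 equals the sum of eigenvalues 9, and det(A) ≈ -60.0006 matches the eigenvalue product -60.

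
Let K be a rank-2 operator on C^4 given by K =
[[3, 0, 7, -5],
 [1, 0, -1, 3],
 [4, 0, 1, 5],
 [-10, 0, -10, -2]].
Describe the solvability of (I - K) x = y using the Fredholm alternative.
(I - K) is invertible (det(I - K) = -34 ≠ 0), so for every y in C^4 the equation (I - K) x = y has a unique solution.

K has rank 2 and factors as K = U V^T = u1 v1^T + u2 v2^T with u1 = (-3, 1, 1, 2), v1 = (-2, 0, -3, 1), u2 = (1, -1, -2, 2), v2 = (-3, 0, -2, -2) (multiplying out reproduces the displayed K). The nonzero eigenvalues of U V^T coincide with those of the 2 x 2 matrix G = V^T U = [[v1·u1, v1·u2], [v2·u1, v2·u2]] = [[5, 6], [3, -3]], and by the Sylvester determinant identity det(I_4 - U V^T) = det(I_2 - V^T U) = det([[-4, -6], [-3, 4]]) = (-4)(4) - (-6)(-3) = -34. (Direct check: I - K =
[[-2, 0, -7, 5],
 [-1, 1, 1, -3],
 [-4, 0, 0, -5],
 [10, 0, 10, 3]]
has determinant -34.) The finite-dimensional Fredholm alternative says: either (I - K) is invertible, or ker(I - K) ≠ {0} and then range(I - K) = ker((I - K)^*)^⊥, with dim ker(I - K) = dim ker((I - K)^*). Since det(I - K) ≠ 0, 1 is not an eigenvalue of K and ker(I - K) = {0}, so we are in the first case: for every y there is a unique x = (I - K)^(-1) y. (Explicitly, by the Woodbury identity, (I - U V^T)^(-1) = I + U (I_2 - G)^(-1) V^T.)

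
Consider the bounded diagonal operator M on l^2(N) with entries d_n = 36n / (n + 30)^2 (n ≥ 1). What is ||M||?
||M|| = 3/10 (attained at n = 30)

For M diagonal, ||M|| = sup_n |d_n|. Treat f(x) = 36x / (x + 30)^2 for real x > 0. By the quotient rule, f'(x) = 36(30 - x)/(x + 30)^3, which is positive for x < 30 and negative for x > 30. So f has a unique maximum at x = 30, and since 30 is a positive integer, the supremum over n ≥ 1 is attained at n = 30: d_30 = 36·30/(30 + 30)^2 = 36·30/3600 = 3/10. Hence ||M|| = 3/10.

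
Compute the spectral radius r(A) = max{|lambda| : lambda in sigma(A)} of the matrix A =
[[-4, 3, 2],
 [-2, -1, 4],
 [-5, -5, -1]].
r(A) ≈ 6.0555

The eigenvalues of A are the roots of its characteristic polynomial. With M = A (coefficients from the trace, the sum of principal 2x2 minors, and det A):
  p(λ) = det(λ I - M) = λ^3 + 6λ^2 + 45λ + 140.
No integer candidate from the rational root theorem (±divisors of 140) is a root, so the roots are irrational. The cubic discriminant is Δ = -261360 < 0, so there is one real root and a complex-conjugate pair. p(-4) = -8 and p(-3) = 32 have opposite signs, so a root lies in (-4, -3); Newton's method refines it to λ ≈ -3.8179. Dividing out (λ - (-3.8179)) leaves approximately λ^2 + 2.1821λ + 36.669. For λ^2 + 2.1821λ + 36.669 the discriminant is -141.9147. It is negative, so the remaining roots are the complex-conjugate pair λ ≈ -1.091 ± 5.9564i. Their product equals the constant term, so |λ|^2 ≈ 36.669 and |λ| ≈ 6.0555.
Thus the eigenvalues (to 4 decimals) are -3.8179 (modulus 3.8179); -1.091 ± 5.9564i (modulus 6.0555). The spectral radius is the largest modulus: r(A) ≈ 6.0555. (Cross-check: r(A) ≤ ||A||_2 ≈ 7.5209; equality holds whenever A is normal, though it can also hold for some non-normal A.)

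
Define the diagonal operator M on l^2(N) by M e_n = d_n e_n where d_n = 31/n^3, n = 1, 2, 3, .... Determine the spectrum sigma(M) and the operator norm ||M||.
sigma(M) = {31/n^3 : n ≥ 1} ∪ {0}; ||M|| = 31

A bounded diagonal operator on l^2 with diagonal entries d_n has spectrum equal to the closure of {d_n : n ≥ 1}: every d_n is an eigenvalue (with eigenvector e_n), so {d_n} ⊂ sigma(M); the spectrum is closed, so its closure is too; and for lambda not in the closure, (M - lambda I) has bounded inverse (the diagonal entries 1/(d_n - lambda) are bounded). For our sequence d_n = 31/n^3, n = 1, 2, 3, ...:
  - {d_n} = {31/n^3 : n ≥ 1}; the only limit point is 0
  - closure = {31/n^3 : n ≥ 1} ∪ {0}
For the norm: a diagonal operator has ||M|| = sup_n |d_n|. Here d_n = 31/n^3 is positive and decreasing, so sup_n |d_n| = d_1 = 31. So ||M|| = 31.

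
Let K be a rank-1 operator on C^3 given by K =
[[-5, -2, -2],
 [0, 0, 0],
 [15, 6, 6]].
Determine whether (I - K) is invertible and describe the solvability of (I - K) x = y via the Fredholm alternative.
(I - K) is singular (det(I - K) = 0, i.e. 1 ∈ sigma(K)). (I - K) x = y is solvable iff y ⊥ ker((I - K)^*) = span{(-5, -2, -2)}, i.e. iff -5y_1 - 2y_2 - 2y_3 = 0. When solvable, the solutions are x = y + c·(1, 0, -3), c arbitrary (ker(I - K) = span{(1, 0, -3)}, dimension 1).

K has rank 1, so it is an outer product K = u v^T: every row of K is a multiple of one row vector. Reading off the entries, u = (1, 0, -3) and v = (-5, -2, -2) (row i of K equals u_i·v^T). A rank-one matrix u v^T satisfies K u = u (v·u) and kills the (2)-dimensional subspace v^⊥, so its characteristic polynomial is lambda^2 (lambda - v·u) with v·u = tr K = 1. Hence the eigenvalues of I - K are 1 (multiplicity 2) and 1 - (1) = 0, so det(I - K) = 0. (Direct check: I - K =
[[6, 2, 2],
 [0, 1, 0],
 [-15, -6, -5]]
has determinant 0.) So 1 is an eigenvalue of K and (I - K) is not invertible. The finite-dimensional Fredholm alternative says: either (I - K) is invertible, or ker(I - K) ≠ {0} and then range(I - K) = ker((I - K)^*)^⊥, with dim ker(I - K) = dim ker((I - K)^*). We are in the second case, so we need both kernels. Kernel of I - K: (I - K) u = u - u (v·u) = u - u = 0, so ker(I - K) = span{u} = span{(1, 0, -3)} (it is exactly 1-dimensional because rank(I - K) = 2). Kernel of the adjoint: K is real, so (I - K)^* = I - K^T = I - v u^T, and (I - v u^T) v = v - v (u·v) = 0; hence ker((I - K)^*) = span{v} = span{(-5, -2, -2)}. Therefore (I - K) x = y is solvable iff <y, v> = 0, i.e. iff -5y_1 - 2y_2 - 2y_3 = 0. When this holds, K y = u (v·y) = 0, so (I - K) y = y and x = y is a particular solution; the full solution set is the line x = y + c·u = y + c·(1, 0, -3), c ∈ C.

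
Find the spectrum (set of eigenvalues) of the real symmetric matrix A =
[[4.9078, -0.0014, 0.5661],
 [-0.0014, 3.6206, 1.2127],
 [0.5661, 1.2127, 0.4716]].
sigma(A) ≈ {0, 4, 5}

A is real symmetric, so its spectrum consists of real eigenvalues. Expanding the characteristic polynomial of the displayed matrix gives
  det(λ I - A) = p(λ) = λ^3 + (-9)λ^2 + (20)λ + (0).
Solving p(λ) = 0 yields eigenvalues ≈ 0, 4, 5. (A is shown rounded to 4 decimals, so these recover the underlying integer eigenvalues to within that precision.)
Verification: the trace of A = 9 equals the sum of eigenvalues 9, and det(A) ≈ 0.0001 matches the eigenvalue product 0.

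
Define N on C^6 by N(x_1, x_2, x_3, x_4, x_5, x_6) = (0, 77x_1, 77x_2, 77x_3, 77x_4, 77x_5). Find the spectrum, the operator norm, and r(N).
sigma(N) = {0}; ||N|| = 77; r(N) = 0. (N is nilpotent with N^6 = 0.)

On C^6, N is a strictly lower-triangular matrix with 77 on the subdiagonal and zeros elsewhere, so its characteristic polynomial is lambda^6 and every eigenvalue is 0: sigma(N) = {0}. For the operator norm, N e_i = 77e_{i+1} for i = 1, ..., 5 and N e_6 = 0, so the singular values of N are 77 (with multiplicity 5) and 0; hence ||N|| = 77. The spectral radius r(N) = max|lambda| = 0. Note ||N|| > r(N) — characteristic of non-normal nilpotent operators. Indeed N^6 = 0.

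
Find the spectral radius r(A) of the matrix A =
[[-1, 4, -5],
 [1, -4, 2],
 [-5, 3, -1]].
r(A) ≈ 8.377

The eigenvalues of A are the roots of its characteristic polynomial. With M = A (coefficients from the trace, the sum of principal 2x2 minors, and det A):
  p(λ) = det(λ I - M) = λ^3 + 6λ^2 - 26λ - 51.
No integer candidate from the rational root theorem (±divisors of 51) is a root, so the roots are irrational. The cubic discriminant is Δ = 211685 > 0, so there are three distinct real roots. p(-9) = -60 and p(-8) = 29 have opposite signs, so a root lies in (-9, -8); Newton's method refines it to λ ≈ -8.377. p(-2) = 17 and p(-1) = -20 have opposite signs, so a root lies in (-2, -1); Newton's method refines it to λ ≈ -1.5502. p(3) = -48 and p(4) = 5 have opposite signs, so a root lies in (3, 4); Newton's method refines it to λ ≈ 3.9272. Check (Vieta): the three roots sum to -6, matching tr M = -6.
Thus the eigenvalues (to 4 decimals) are -8.377 (modulus 8.377); -1.5502 (modulus 1.5502); 3.9272 (modulus 3.9272). The spectral radius is the largest modulus: r(A) ≈ 8.377. (Cross-check: r(A) ≤ ||A||_2 ≈ 8.9075; equality holds whenever A is normal, though it can also hold for some non-normal A.)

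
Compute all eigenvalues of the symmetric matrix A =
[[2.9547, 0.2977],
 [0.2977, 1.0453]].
sigma(A) ≈ {1, 3}

A is real symmetric, so its spectrum consists of real eigenvalues. Expanding the characteristic polynomial of the displayed matrix gives
  det(λ I - A) = p(λ) = λ^2 + (-4)λ + (3).
Solving p(λ) = 0 yields eigenvalues ≈ 1, 3. (A is shown rounded to 4 decimals, so these recover the underlying integer eigenvalues to within that precision.)
Verification: the trace of A = 4 equals the sum of eigenvalues 4, and det(A) ≈ 2.9999 matches the eigenvalue product 3.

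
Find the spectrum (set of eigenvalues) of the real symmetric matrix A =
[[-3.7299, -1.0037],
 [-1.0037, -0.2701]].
sigma(A) ≈ {-4, 0}

A is real symmetric, so its spectrum consists of real eigenvalues. Expanding the characteristic polynomial of the displayed matrix gives
  det(λ I - A) = p(λ) = λ^2 + (4)λ + (0).
Solving p(λ) = 0 yields eigenvalues ≈ -4, 0. (A is shown rounded to 4 decimals, so these recover the underlying integer eigenvalues to within that precision.)
Verification: the trace of A = -4 equals the sum of eigenvalues -4, and det(A) ≈ 0.0000 matches the eigenvalue product 0.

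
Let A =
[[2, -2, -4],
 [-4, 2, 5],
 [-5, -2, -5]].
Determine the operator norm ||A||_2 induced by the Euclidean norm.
||A||_2 ≈ 8.8473 (= sqrt(largest eigenvalue of A^T A))

||A||_2 = sigma_max(A) = sqrt(lambda_max(A^T A)). Form the symmetric matrix M = A^T A =
[[45, -2, -3],
 [-2, 12, 28],
 [-3, 28, 66]].
Its characteristic polynomial (trace, sum of principal 2x2 minors, determinant of M give the coefficients) is
  p(λ) = det(λ I - M) = λ^3 - 123λ^2 + 3505λ - 324.
No integer candidate from the rational root theorem (±divisors of 324) is a root, so the roots are irrational. The cubic discriminant is Δ = 13723837421 > 0, so there are three distinct real roots. p(0) = -324 and p(1) = 3059 have opposite signs, so a root lies in (0, 1); Newton's method refines it to λ ≈ 0.0927. p(44) = 952 and p(45) = -549 have opposite signs, so a root lies in (44, 45); Newton's method refines it to λ ≈ 44.6326. p(78) = -714 and p(79) = 1967 have opposite signs, so a root lies in (78, 79); Newton's method refines it to λ ≈ 78.2747. Check (Vieta): the three roots sum to 123, matching tr M = 123.
So the eigenvalues of A^T A are ≈ 0.0927, 44.6326, 78.2747 (all ≥ 0, as they must be for A^T A). The largest is λ_max ≈ 78.2747, hence ||A||_2 = sqrt(λ_max) ≈ 8.8473.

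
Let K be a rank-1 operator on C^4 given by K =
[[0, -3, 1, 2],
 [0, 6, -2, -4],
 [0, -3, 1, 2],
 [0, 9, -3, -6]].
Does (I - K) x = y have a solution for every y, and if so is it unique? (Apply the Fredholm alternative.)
(I - K) is singular (det(I - K) = 0, i.e. 1 ∈ sigma(K)). (I - K) x = y is solvable iff y ⊥ ker((I - K)^*) = span{(0, -3, 1, 2)}, i.e. iff -3y_2 + y_3 + 2y_4 = 0. When solvable, the solutions are x = y + c·(1, -2, 1, -3), c arbitrary (ker(I - K) = span{(1, -2, 1, -3)}, dimension 1).

K has rank 1, so it is an outer product K = u v^T: every row of K is a multiple of one row vector. Reading off the entries, u = (1, -2, 1, -3) and v = (0, -3, 1, 2) (row i of K equals u_i·v^T). A rank-one matrix u v^T satisfies K u = u (v·u) and kills the (3)-dimensional subspace v^⊥, so its characteristic polynomial is lambda^3 (lambda - v·u) with v·u = tr K = 1. Hence the eigenvalues of I - K are 1 (multiplicity 3) and 1 - (1) = 0, so det(I - K) = 0. (Direct check: I - K =
[[1, 3, -1, -2],
 [0, -5, 2, 4],
 [0, 3, 0, -2],
 [0, -9, 3, 7]]
has determinant 0.) So 1 is an eigenvalue of K and (I - K) is not invertible. The finite-dimensional Fredholm alternative says: either (I - K) is invertible, or ker(I - K) ≠ {0} and then range(I - K) = ker((I - K)^*)^⊥, with dim ker(I - K) = dim ker((I - K)^*). We are in the second case, so we need both kernels. Kernel of I - K: (I - K) u = u - u (v·u) = u - u = 0, so ker(I - K) = span{u} = span{(1, -2, 1, -3)} (it is exactly 1-dimensional because rank(I - K) = 3). Kernel of the adjoint: K is real, so (I - K)^* = I - K^T = I - v u^T, and (I - v u^T) v = v - v (u·v) = 0; hence ker((I - K)^*) = span{v} = span{(0, -3, 1, 2)}. Therefore (I - K) x = y is solvable iff <y, v> = 0, i.e. iff -3y_2 + y_3 + 2y_4 = 0. When this holds, K y = u (v·y) = 0, so (I - K) y = y and x = y is a particular solution; the full solution set is the line x = y + c·u = y + c·(1, -2, 1, -3), c ∈ C.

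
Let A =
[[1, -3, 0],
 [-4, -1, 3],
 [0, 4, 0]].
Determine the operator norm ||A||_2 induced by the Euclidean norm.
||A||_2 ≈ 5.3349 (= sqrt(largest eigenvalue of A^T A))

||A||_2 = sigma_max(A) = sqrt(lambda_max(A^T A)). Form the symmetric matrix M = A^T A =
[[17, 1, -12],
 [1, 26, -3],
 [-12, -3, 9]].
Its characteristic polynomial (trace, sum of principal 2x2 minors, determinant of M give the coefficients) is
  p(λ) = det(λ I - M) = λ^3 - 52λ^2 + 675λ - 144.
No integer candidate from the rational root theorem (±divisors of 144) is a root, so the roots are irrational. The cubic discriminant is Δ = 11251620 > 0, so there are three distinct real roots. p(0) = -144 and p(1) = 480 have opposite signs, so a root lies in (0, 1); Newton's method refines it to λ ≈ 0.2169. p(23) = 40 and p(24) = -72 have opposite signs, so a root lies in (23, 24); Newton's method refines it to λ ≈ 23.3215. p(28) = -60 and p(29) = 88 have opposite signs, so a root lies in (28, 29); Newton's method refines it to λ ≈ 28.4616. Check (Vieta): the three roots sum to 52, matching tr M = 52.
So the eigenvalues of A^T A are ≈ 0.2169, 23.3215, 28.4616 (all ≥ 0, as they must be for A^T A). The largest is λ_max ≈ 28.4616, hence ||A||_2 = sqrt(λ_max) ≈ 5.3349.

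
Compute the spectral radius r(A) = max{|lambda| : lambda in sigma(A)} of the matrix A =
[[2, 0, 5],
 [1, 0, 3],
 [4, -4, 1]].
r(A) ≈ 4.5223

The eigenvalues of A are the roots of its characteristic polynomial. With M = A (coefficients from the trace, the sum of principal 2x2 minors, and det A):
  p(λ) = det(λ I - M) = λ^3 - 3λ^2 - 6λ - 4.
No integer candidate from the rational root theorem (±divisors of 4) is a root, so the roots are irrational. The cubic discriminant is Δ = -972 < 0, so there is one real root and a complex-conjugate pair. p(4) = -12 and p(5) = 16 have opposite signs, so a root lies in (4, 5); Newton's method refines it to λ ≈ 4.5223. Dividing out (λ - (4.5223)) leaves approximately λ^2 + 1.5223λ + 0.8845. For λ^2 + 1.5223λ + 0.8845 the discriminant is -1.2205. It is negative, so the remaining roots are the complex-conjugate pair λ ≈ -0.7612 ± 0.5524i. Their product equals the constant term, so |λ|^2 ≈ 0.8845 and |λ| ≈ 0.9405.
Thus the eigenvalues (to 4 decimals) are 4.5223 (modulus 4.5223); -0.7612 ± 0.5524i (modulus 0.9405). The spectral radius is the largest modulus: r(A) ≈ 4.5223. (Cross-check: r(A) ≤ ||A||_2 ≈ 7.1445; equality holds whenever A is normal, though it can also hold for some non-normal A.)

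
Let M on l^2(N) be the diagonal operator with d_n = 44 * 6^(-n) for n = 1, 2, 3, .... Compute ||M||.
||M|| = 22/3 (attained at n = 1)

For M diagonal, ||M|| = sup_n |d_n|. The sequence d_n = 44 * 6^(-n) is positive and strictly decreasing (ratio 6^(-1) < 1), so the supremum is d_1 = 44/6 = 22/3. Hence ||M|| = 22/3.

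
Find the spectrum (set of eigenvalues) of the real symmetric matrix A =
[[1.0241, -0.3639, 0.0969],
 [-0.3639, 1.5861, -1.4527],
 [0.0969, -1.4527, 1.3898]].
sigma(A) ≈ {0, 1, 3}

A is real symmetric, so its spectrum consists of real eigenvalues. Expanding the characteristic polynomial of the displayed matrix gives
  det(λ I - A) = p(λ) = λ^3 + (-4)λ^2 + (3)λ + (0).
Solving p(λ) = 0 yields eigenvalues ≈ 0, 1, 3. (A is shown rounded to 4 decimals, so these recover the underlying integer eigenvalues to within that precision.)
Verification: the trace of A = 4 equals the sum of eigenvalues 4, and det(A) ≈ -0.0002 matches the eigenvalue product 0.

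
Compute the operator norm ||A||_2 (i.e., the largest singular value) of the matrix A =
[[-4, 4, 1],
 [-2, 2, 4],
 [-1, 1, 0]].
||A||_2 = sqrt((59 + sqrt(1777))/2) ≈ 7.1118 (= sqrt(largest eigenvalue of A^T A))

||A||_2 = sigma_max(A) = sqrt(lambda_max(A^T A)). Form the symmetric matrix M = A^T A =
[[21, -21, -12],
 [-21, 21, 12],
 [-12, 12, 17]].
Its characteristic polynomial (trace, sum of principal 2x2 minors, determinant of M give the coefficients) is
  p(λ) = det(λ I - M) = λ^3 - 59λ^2 + 426λ.
The constant term is 0, so λ = 0 is a root. Dividing out λ leaves p(λ) = λ(λ^2 - 59λ + 426). For λ^2 - 59λ + 426 the discriminant is 1777. It is nonnegative but not a perfect square, so the roots are real and irrational: λ = (59 ± sqrt(1777))/2 ≈ 50.5772, 8.4228.
So the eigenvalues of A^T A are ≈ 0, 8.4228, 50.5772 (all ≥ 0, as they must be for A^T A). The largest is λ_max = (59 + sqrt(1777))/2 ≈ 50.5772, hence ||A||_2 = sqrt(λ_max) = sqrt((59 + sqrt(1777))/2) ≈ 7.1118.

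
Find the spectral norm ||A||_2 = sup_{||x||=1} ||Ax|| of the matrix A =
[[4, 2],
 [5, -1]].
||A||_2 = sqrt((46 + sqrt(1332))/2) ≈ 6.4225 (= sqrt(largest eigenvalue of A^T A))

||A||_2 = sigma_max(A) = sqrt(lambda_max(A^T A)). Form the symmetric matrix M = A^T A =
[[41, 3],
 [3, 5]].
Its characteristic polynomial (trace, determinant of M give the coefficients) is
  p(λ) = det(λ I - M) = λ^2 - 46λ + 196.
For λ^2 - 46λ + 196 the discriminant is 1332. It is nonnegative but not a perfect square, so the roots are real and irrational: λ = (46 ± sqrt(1332))/2 ≈ 41.2483, 4.7517.
So the eigenvalues of A^T A are ≈ 4.7517, 41.2483 (all ≥ 0, as they must be for A^T A). The largest is λ_max = (46 + sqrt(1332))/2 ≈ 41.2483, hence ||A||_2 = sqrt(λ_max) = sqrt((46 + sqrt(1332))/2) ≈ 6.4225.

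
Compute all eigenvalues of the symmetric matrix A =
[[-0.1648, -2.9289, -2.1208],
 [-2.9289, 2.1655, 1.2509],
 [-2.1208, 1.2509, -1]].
sigma(A) ≈ {-3, -1, 5}

A is real symmetric, so its spectrum consists of real eigenvalues. Expanding the characteristic polynomial of the displayed matrix gives
  det(λ I - A) = p(λ) = λ^3 + (-1)λ^2 + (-17)λ + (-15).
Solving p(λ) = 0 yields eigenvalues ≈ -3, -1, 5. (A is shown rounded to 4 decimals, so these recover the underlying integer eigenvalues to within that precision.)
Verification: the trace of A = 1 equals the sum of eigenvalues 1, and det(A) ≈ 15.0006 matches the eigenvalue product 15.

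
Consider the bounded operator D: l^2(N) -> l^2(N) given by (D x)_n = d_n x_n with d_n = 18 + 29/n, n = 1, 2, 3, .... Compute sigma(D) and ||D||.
sigma(D) = {18 + 29/n : n ≥ 1} ∪ {18}; ||D|| = 47

A bounded diagonal operator on l^2 with diagonal entries d_n has spectrum equal to the closure of {d_n : n ≥ 1}: every d_n is an eigenvalue (with eigenvector e_n), so {d_n} ⊂ sigma(D); the spectrum is closed, so its closure is too; and for lambda not in the closure, (D - lambda I) has bounded inverse (the diagonal entries 1/(d_n - lambda) are bounded). For our sequence d_n = 18 + 29/n, n = 1, 2, 3, ...:
  - {d_n} = {18 + 29/n : n ≥ 1}; the only limit point is 18
  - closure = {18 + 29/n : n ≥ 1} ∪ {18}
For the norm: a diagonal operator has ||D|| = sup_n |d_n|. Here d_n = 18 + 29/n is positive and decreasing, so sup_n |d_n| = d_1 = 18 + 29 = 47. So ||D|| = 47.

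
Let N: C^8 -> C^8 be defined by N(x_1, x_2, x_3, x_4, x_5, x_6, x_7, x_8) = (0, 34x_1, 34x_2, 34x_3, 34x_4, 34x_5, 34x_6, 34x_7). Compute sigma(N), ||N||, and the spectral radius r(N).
sigma(N) = {0}; ||N|| = 34; r(N) = 0. (N is nilpotent with N^8 = 0.)

On C^8, N is a strictly lower-triangular matrix with 34 on the subdiagonal and zeros elsewhere, so its characteristic polynomial is lambda^8 and every eigenvalue is 0: sigma(N) = {0}. For the operator norm, N e_i = 34e_{i+1} for i = 1, ..., 7 and N e_8 = 0, so the singular values of N are 34 (with multiplicity 7) and 0; hence ||N|| = 34. The spectral radius r(N) = max|lambda| = 0. Note ||N|| > r(N) — characteristic of non-normal nilpotent operators. Indeed N^8 = 0.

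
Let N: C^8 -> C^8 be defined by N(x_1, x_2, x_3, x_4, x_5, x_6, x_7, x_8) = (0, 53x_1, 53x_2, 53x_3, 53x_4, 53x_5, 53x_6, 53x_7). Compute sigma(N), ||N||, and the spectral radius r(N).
sigma(N) = {0}; ||N|| = 53; r(N) = 0. (N is nilpotent with N^8 = 0.)

On C^8, N is a strictly lower-triangular matrix with 53 on the subdiagonal and zeros elsewhere, so its characteristic polynomial is lambda^8 and every eigenvalue is 0: sigma(N) = {0}. For the operator norm, N e_i = 53e_{i+1} for i = 1, ..., 7 and N e_8 = 0, so the singular values of N are 53 (with multiplicity 7) and 0; hence ||N|| = 53. The spectral radius r(N) = max|lambda| = 0. Note ||N|| > r(N) — characteristic of non-normal nilpotent operators. Indeed N^8 = 0.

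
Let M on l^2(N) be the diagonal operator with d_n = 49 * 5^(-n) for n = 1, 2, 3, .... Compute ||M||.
||M|| = 49/5 (attained at n = 1)

For M diagonal, ||M|| = sup_n |d_n|. The sequence d_n = 49 * 5^(-n) is positive and strictly decreasing (ratio 5^(-1) < 1), so the supremum is d_1 = 49/5. Hence ||M|| = 49/5.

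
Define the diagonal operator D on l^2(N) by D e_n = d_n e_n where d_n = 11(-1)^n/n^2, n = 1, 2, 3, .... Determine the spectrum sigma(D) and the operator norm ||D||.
sigma(D) = {11(-1)^n/n^2 : n ≥ 1} ∪ {0}; ||D|| = 11

A bounded diagonal operator on l^2 with diagonal entries d_n has spectrum equal to the closure of {d_n : n ≥ 1}: every d_n is an eigenvalue (with eigenvector e_n), so {d_n} ⊂ sigma(D); the spectrum is closed, so its closure is too; and for lambda not in the closure, (D - lambda I) has bounded inverse (the diagonal entries 1/(d_n - lambda) are bounded). For our sequence d_n = 11(-1)^n/n^2, n = 1, 2, 3, ...:
  - {d_n} = {11(-1)^n/n^2 : n ≥ 1}; the only limit point is 0
  - closure = {11(-1)^n/n^2 : n ≥ 1} ∪ {0}
For the norm: a diagonal operator has ||D|| = sup_n |d_n|. Here |d_n| = 11/n^2 is decreasing, so sup_n |d_n| = |d_1| = 11. So ||D|| = 11.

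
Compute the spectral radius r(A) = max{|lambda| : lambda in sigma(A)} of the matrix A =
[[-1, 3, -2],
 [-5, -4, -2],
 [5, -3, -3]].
r(A) ≈ 5.8979

The eigenvalues of A are the roots of its characteristic polynomial. With M = A (coefficients from the trace, the sum of principal 2x2 minors, and det A):
  p(λ) = det(λ I - M) = λ^3 + 8λ^2 + 38λ + 151.
No integer candidate from the rational root theorem (±divisors of 151) is a root, so the roots are irrational. The cubic discriminant is Δ = -225675 < 0, so there is one real root and a complex-conjugate pair. p(-6) = -5 and p(-5) = 36 have opposite signs, so a root lies in (-6, -5); Newton's method refines it to λ ≈ -5.8979. Dividing out (λ - (-5.8979)) leaves approximately λ^2 + 2.1021λ + 25.6022. For λ^2 + 2.1021λ + 25.6022 the discriminant is -97.99. It is negative, so the remaining roots are the complex-conjugate pair λ ≈ -1.051 ± 4.9495i. Their product equals the constant term, so |λ|^2 ≈ 25.6022 and |λ| ≈ 5.0599.
Thus the eigenvalues (to 4 decimals) are -5.8979 (modulus 5.8979); -1.051 ± 4.9495i (modulus 5.0599). The spectral radius is the largest modulus: r(A) ≈ 5.8979. (Cross-check: r(A) ≤ ||A||_2 ≈ 7.1652; equality holds whenever A is normal, though it can also hold for some non-normal A.)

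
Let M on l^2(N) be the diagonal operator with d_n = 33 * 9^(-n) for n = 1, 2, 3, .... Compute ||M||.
||M|| = 11/3 (attained at n = 1)

For M diagonal, ||M|| = sup_n |d_n|. The sequence d_n = 33 * 9^(-n) is positive and strictly decreasing (ratio 9^(-1) < 1), so the supremum is d_1 = 33/9 = 11/3. Hence ||M|| = 11/3.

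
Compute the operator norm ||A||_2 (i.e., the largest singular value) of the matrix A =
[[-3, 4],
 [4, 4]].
||A||_2 = sqrt((57 + sqrt(113))/2) ≈ 5.8151 (= sqrt(largest eigenvalue of A^T A))

||A||_2 = sigma_max(A) = sqrt(lambda_max(A^T A)). Form the symmetric matrix M = A^T A =
[[25, 4],
 [4, 32]].
Its characteristic polynomial (trace, determinant of M give the coefficients) is
  p(λ) = det(λ I - M) = λ^2 - 57λ + 784.
For λ^2 - 57λ + 784 the discriminant is 113. It is nonnegative but not a perfect square, so the roots are real and irrational: λ = (57 ± sqrt(113))/2 ≈ 33.8151, 23.1849.
So the eigenvalues of A^T A are ≈ 23.1849, 33.8151 (all ≥ 0, as they must be for A^T A). The largest is λ_max = (57 + sqrt(113))/2 ≈ 33.8151, hence ||A||_2 = sqrt(λ_max) = sqrt((57 + sqrt(113))/2) ≈ 5.8151.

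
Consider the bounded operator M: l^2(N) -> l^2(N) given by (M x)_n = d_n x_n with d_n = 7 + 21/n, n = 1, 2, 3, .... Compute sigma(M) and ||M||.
sigma(M) = {7 + 21/n : n ≥ 1} ∪ {7}; ||M|| = 28

A bounded diagonal operator on l^2 with diagonal entries d_n has spectrum equal to the closure of {d_n : n ≥ 1}: every d_n is an eigenvalue (with eigenvector e_n), so {d_n} ⊂ sigma(M); the spectrum is closed, so its closure is too; and for lambda not in the closure, (M - lambda I) has bounded inverse (the diagonal entries 1/(d_n - lambda) are bounded). For our sequence d_n = 7 + 21/n, n = 1, 2, 3, ...:
  - {d_n} = {7 + 21/n : n ≥ 1}; the only limit point is 7
  - closure = {7 + 21/n : n ≥ 1} ∪ {7}
For the norm: a diagonal operator has ||M|| = sup_n |d_n|. Here d_n = 7 + 21/n is positive and decreasing, so sup_n |d_n| = d_1 = 7 + 21 = 28. So ||M|| = 28.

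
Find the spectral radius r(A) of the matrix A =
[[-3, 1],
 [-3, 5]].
r(A) = (2 + sqrt(52))/2 ≈ 4.6056

The eigenvalues of A are the roots of its characteristic polynomial. With M = A (coefficients from the trace and determinant):
  p(λ) = det(λ I - M) = λ^2 - 2λ - 12.
For λ^2 - 2λ - 12 the discriminant is 52. It is nonnegative but not a perfect square, so the roots are real and irrational: λ = (2 ± sqrt(52))/2 ≈ 4.6056, -2.6056.
Thus the eigenvalues (to 4 decimals) are 4.6056 (modulus 4.6056); -2.6056 (modulus 2.6056). The spectral radius is the largest modulus: r(A) = (2 + sqrt(52))/2 ≈ 4.6056. (Cross-check: r(A) ≤ ||A||_2 ≈ 6.3592; equality holds whenever A is normal, though it can also hold for some non-normal A.)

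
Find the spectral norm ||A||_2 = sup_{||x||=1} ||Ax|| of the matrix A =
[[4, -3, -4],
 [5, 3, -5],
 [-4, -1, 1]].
||A||_2 ≈ 9.7948 (= sqrt(largest eigenvalue of A^T A))

||A||_2 = sigma_max(A) = sqrt(lambda_max(A^T A)). Form the symmetric matrix M = A^T A =
[[57, 7, -45],
 [7, 19, -4],
 [-45, -4, 42]].
Its characteristic polynomial (trace, sum of principal 2x2 minors, determinant of M give the coefficients) is
  p(λ) = det(λ I - M) = λ^3 - 118λ^2 + 2185λ - 6561.
No integer candidate from the rational root theorem (±divisors of 6561) is a root, so the roots are irrational. The cubic discriminant is Δ = 10916796465 > 0, so there are three distinct real roots. p(3) = -1041 and p(4) = 355 have opposite signs, so a root lies in (3, 4); Newton's method refines it to λ ≈ 3.7306. p(18) = 369 and p(19) = -785 have opposite signs, so a root lies in (18, 19); Newton's method refines it to λ ≈ 18.3318. p(95) = -6561 and p(96) = 447 have opposite signs, so a root lies in (95, 96); Newton's method refines it to λ ≈ 95.9376. Check (Vieta): the three roots sum to 118, matching tr M = 118.
So the eigenvalues of A^T A are ≈ 3.7306, 18.3318, 95.9376 (all ≥ 0, as they must be for A^T A). The largest is λ_max ≈ 95.9376, hence ||A||_2 = sqrt(λ_max) ≈ 9.7948.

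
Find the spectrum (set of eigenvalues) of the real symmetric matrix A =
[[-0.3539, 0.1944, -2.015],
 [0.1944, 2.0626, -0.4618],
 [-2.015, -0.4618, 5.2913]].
sigma(A) ≈ {-1, 2, 6}

A is real symmetric, so its spectrum consists of real eigenvalues. Expanding the characteristic polynomial of the displayed matrix gives
  det(λ I - A) = p(λ) = λ^3 + (-7)λ^2 + (4)λ + (12).
Solving p(λ) = 0 yields eigenvalues ≈ -1, 2, 6. (A is shown rounded to 4 decimals, so these recover the underlying integer eigenvalues to within that precision.)
Verification: the trace of A = 7 equals the sum of eigenvalues 7, and det(A) ≈ -11.9997 matches the eigenvalue product -12.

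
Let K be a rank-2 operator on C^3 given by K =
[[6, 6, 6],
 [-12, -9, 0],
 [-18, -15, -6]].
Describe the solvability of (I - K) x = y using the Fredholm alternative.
(I - K) is invertible (det(I - K) = 154 ≠ 0), so for every y in C^3 the equation (I - K) x = y has a unique solution.

K has rank 2 and factors as K = U V^T = u1 v1^T + u2 v2^T with u1 = (0, 3, 3), v1 = (-3, -2, 1), u2 = (-2, 1, 3), v2 = (-3, -3, -3) (multiplying out reproduces the displayed K). The nonzero eigenvalues of U V^T coincide with those of the 2 x 2 matrix G = V^T U = [[v1·u1, v1·u2], [v2·u1, v2·u2]] = [[-3, 7], [-18, -6]], and by the Sylvester determinant identity det(I_3 - U V^T) = det(I_2 - V^T U) = det([[4, -7], [18, 7]]) = (4)(7) - (-7)(18) = 154. (Direct check: I - K =
[[-5, -6, -6],
 [12, 10, 0],
 [18, 15, 7]]
has determinant 154.) The finite-dimensional Fredholm alternative says: either (I - K) is invertible, or ker(I - K) ≠ {0} and then range(I - K) = ker((I - K)^*)^⊥, with dim ker(I - K) = dim ker((I - K)^*). Since det(I - K) ≠ 0, 1 is not an eigenvalue of K and ker(I - K) = {0}, so we are in the first case: for every y there is a unique x = (I - K)^(-1) y. (Explicitly, by the Woodbury identity, (I - U V^T)^(-1) = I + U (I_2 - G)^(-1) V^T.)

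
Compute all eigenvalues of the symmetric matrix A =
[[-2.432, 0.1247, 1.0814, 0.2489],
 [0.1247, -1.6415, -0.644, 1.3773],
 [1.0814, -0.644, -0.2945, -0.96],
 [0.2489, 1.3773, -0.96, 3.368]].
sigma(A) ≈ {-3, -2, 0, 4}

A is real symmetric, so its spectrum consists of real eigenvalues. Expanding the characteristic polynomial of the displayed matrix gives
  det(λ I - A) = p(λ) = λ^4 + (1)λ^3 + (-14)λ^2 + (-24)λ + (0).
Solving p(λ) = 0 yields eigenvalues ≈ -3, -2, 0, 4. (A is shown rounded to 4 decimals, so these recover the underlying integer eigenvalues to within that precision.)
Verification: the trace of A = -1 equals the sum of eigenvalues -1, and det(A) ≈ 0.0009 matches the eigenvalue product 0.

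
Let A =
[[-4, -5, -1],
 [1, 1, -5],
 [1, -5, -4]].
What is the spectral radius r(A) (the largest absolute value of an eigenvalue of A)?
r(A) ≈ 5.6734

The eigenvalues of A are the roots of its characteristic polynomial. With M = A (coefficients from the trace, the sum of principal 2x2 minors, and det A):
  p(λ) = det(λ I - M) = λ^3 + 7λ^2 - 11λ - 127.
No integer candidate from the rational root theorem (±divisors of 127) is a root, so the roots are irrational. The cubic discriminant is Δ = -73964 < 0, so there is one real root and a complex-conjugate pair. p(3) = -70 and p(4) = 5 have opposite signs, so a root lies in (3, 4); Newton's method refines it to λ ≈ 3.9456. Dividing out (λ - (3.9456)) leaves approximately λ^2 + 10.9456λ + 32.1875. For λ^2 + 10.9456λ + 32.1875 the discriminant is -8.943. It is negative, so the remaining roots are the complex-conjugate pair λ ≈ -5.4728 ± 1.4952i. Their product equals the constant term, so |λ|^2 ≈ 32.1875 and |λ| ≈ 5.6734.
Thus the eigenvalues (to 4 decimals) are 3.9456 (modulus 3.9456); -5.4728 ± 1.4952i (modulus 5.6734). The spectral radius is the largest modulus: r(A) ≈ 5.6734. (Cross-check: r(A) ≤ ||A||_2 ≈ 8.3002; equality holds whenever A is normal, though it can also hold for some non-normal A.)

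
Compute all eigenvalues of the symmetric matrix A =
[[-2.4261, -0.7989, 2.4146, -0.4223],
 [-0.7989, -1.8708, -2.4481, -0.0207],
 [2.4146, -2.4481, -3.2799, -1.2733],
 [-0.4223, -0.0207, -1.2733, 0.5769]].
sigma(A) ≈ {-6, -3, 0, 2}

A is real symmetric, so its spectrum consists of real eigenvalues. Expanding the characteristic polynomial of the displayed matrix gives
  det(λ I - A) = p(λ) = λ^4 + (7)λ^3 + (0)λ^2 + (-36)λ + (0.0013).
Solving p(λ) = 0 yields eigenvalues ≈ -6, -3, 0, 2. (A is shown rounded to 4 decimals, so these recover the underlying integer eigenvalues to within that precision.)
Verification: the trace of A = -7 equals the sum of eigenvalues -7, and det(A) ≈ 0.0013 matches the eigenvalue product 0.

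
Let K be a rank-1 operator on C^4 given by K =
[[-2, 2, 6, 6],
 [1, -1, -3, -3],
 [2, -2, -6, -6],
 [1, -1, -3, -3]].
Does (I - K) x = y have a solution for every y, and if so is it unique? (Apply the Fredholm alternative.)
(I - K) is invertible (det(I - K) = 13 ≠ 0), so for every y in C^4 the equation (I - K) x = y has a unique solution.

K has rank 1, so it is an outer product K = u v^T: every row of K is a multiple of one row vector. Reading off the entries, u = (2, -1, -2, -1) and v = (-1, 1, 3, 3) (row i of K equals u_i·v^T). A rank-one matrix u v^T satisfies K u = u (v·u) and kills the (3)-dimensional subspace v^⊥, so its characteristic polynomial is lambda^3 (lambda - v·u) with v·u = tr K = -12. Hence the eigenvalues of I - K are 1 (multiplicity 3) and 1 - (-12) = 13, so det(I - K) = 13. (Direct check: I - K =
[[3, -2, -6, -6],
 [-1, 2, 3, 3],
 [-2, 2, 7, 6],
 [-1, 1, 3, 4]]
has determinant 13.) The finite-dimensional Fredholm alternative says: either (I - K) is invertible, or ker(I - K) ≠ {0} and then range(I - K) = ker((I - K)^*)^⊥, with dim ker(I - K) = dim ker((I - K)^*). Since det(I - K) ≠ 0, 1 is not an eigenvalue of K and ker(I - K) = {0}, so we are in the first case: for every y there is a unique x = (I - K)^(-1) y. Explicitly, by the Sherman–Morrison formula, (I - u v^T)^(-1) = I + u v^T/(1 - v·u), i.e. (I - K)^(-1) = I + K/(13).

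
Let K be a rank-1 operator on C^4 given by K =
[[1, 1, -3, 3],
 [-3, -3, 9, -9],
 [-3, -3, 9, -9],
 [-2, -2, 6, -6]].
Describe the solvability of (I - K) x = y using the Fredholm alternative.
(I - K) is singular (det(I - K) = 0, i.e. 1 ∈ sigma(K)). (I - K) x = y is solvable iff y ⊥ ker((I - K)^*) = span{(1, 1, -3, 3)}, i.e. iff y_1 + y_2 - 3y_3 + 3y_4 = 0. When solvable, the solutions are x = y + c·(1, -3, -3, -2), c arbitrary (ker(I - K) = span{(1, -3, -3, -2)}, dimension 1).

K has rank 1, so it is an outer product K = u v^T: every row of K is a multiple of one row vector. Reading off the entries, u = (1, -3, -3, -2) and v = (1, 1, -3, 3) (row i of K equals u_i·v^T). A rank-one matrix u v^T satisfies K u = u (v·u) and kills the (3)-dimensional subspace v^⊥, so its characteristic polynomial is lambda^3 (lambda - v·u) with v·u = tr K = 1. Hence the eigenvalues of I - K are 1 (multiplicity 3) and 1 - (1) = 0, so det(I - K) = 0. (Direct check: I - K =
[[0, -1, 3, -3],
 [3, 4, -9, 9],
 [3, 3, -8, 9],
 [2, 2, -6, 7]]
has determinant 0.) So 1 is an eigenvalue of K and (I - K) is not invertible. The finite-dimensional Fredholm alternative says: either (I - K) is invertible, or ker(I - K) ≠ {0} and then range(I - K) = ker((I - K)^*)^⊥, with dim ker(I - K) = dim ker((I - K)^*). We are in the second case, so we need both kernels. Kernel of I - K: (I - K) u = u - u (v·u) = u - u = 0, so ker(I - K) = span{u} = span{(1, -3, -3, -2)} (it is exactly 1-dimensional because rank(I - K) = 3). Kernel of the adjoint: K is real, so (I - K)^* = I - K^T = I - v u^T, and (I - v u^T) v = v - v (u·v) = 0; hence ker((I - K)^*) = span{v} = span{(1, 1, -3, 3)}. Therefore (I - K) x = y is solvable iff <y, v> = 0, i.e. iff y_1 + y_2 - 3y_3 + 3y_4 = 0. When this holds, K y = u (v·y) = 0, so (I - K) y = y and x = y is a particular solution; the full solution set is the line x = y + c·u = y + c·(1, -3, -3, -2), c ∈ C.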